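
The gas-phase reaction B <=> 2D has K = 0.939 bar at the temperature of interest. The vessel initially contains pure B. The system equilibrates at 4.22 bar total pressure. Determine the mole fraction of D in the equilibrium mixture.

Take 1 mol B as basis and let X be its fractional conversion, so ξ = X.
At extent ξ: n_B = 1 − X; n_D = 2X.
Summing: n_T = 1 + X.
y_i = n_i/n_T, p_i = y_i·P. K = p_D^2 / (p_B).
Equating to 0.939 bar and solving on 0 < X < 1: X = 0.230.
Then n_D = 0.459, n_T = 1.23, so y_D = 0.373.

y_D = 0.373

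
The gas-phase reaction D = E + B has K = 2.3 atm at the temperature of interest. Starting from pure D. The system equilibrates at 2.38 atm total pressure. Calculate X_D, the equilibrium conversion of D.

X = 0.701

Take 1 mol D as basis and let X be its fractional conversion, so ξ = X.
Mole table: n_D = 1 − X; n_E = X; n_B = X.
n_T = Σnᵢ = 1 + X.
With p_i = (n_i/n_T)P, K = p_E p_B / (p_D).
Substituting and setting equal to 2.3 atm gives a polynomial in X; the root in (0,1) is X = 0.701.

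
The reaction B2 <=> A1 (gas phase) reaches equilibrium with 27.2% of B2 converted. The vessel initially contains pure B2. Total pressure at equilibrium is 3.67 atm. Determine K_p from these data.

K_p = 0.374

Let X = conversion of B2 (basis 1 mol B2); extent of reaction ξ = X.
Moles: n_B2 = 1 − X; n_A1 = X.
Total moles n_T = 1 (Δν = 0, constant).
At X = 0.272: n_B2 = 0.728, n_A1 = 0.272, n_T = 1.
p_i = (n_i/n_T)·P. K_p = p_A1 / (p_B2) = 0.374.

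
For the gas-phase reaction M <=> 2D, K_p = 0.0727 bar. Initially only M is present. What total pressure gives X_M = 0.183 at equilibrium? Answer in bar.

Let X = conversion of M (basis 1 mol M); extent of reaction ξ = X.
At extent ξ: n_M = 1 − X; n_D = 2X.
Summing: n_T = 1 + X.
K_p = p_D^2 / (p_M) with p_i = (n_i/n_T)·P.
At X = 0.183: the mole-fraction product g(X) = Π y_i^ν_i = 0.1386. Since K_p = g(X)·P^{1}, P = (K_p/g)^(1/1) = (0.0727/0.1386)^(1/1) = 0.525 bar.

P = 0.525 bar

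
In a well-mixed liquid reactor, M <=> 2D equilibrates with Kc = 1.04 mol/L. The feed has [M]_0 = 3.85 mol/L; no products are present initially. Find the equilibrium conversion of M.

X = 0.228

Let X = conversion of M; extent ξ = 3.85·X mol/L.
Concentrations: [M] = 3.85 − 3.85X; [D] = 7.7X.
Kc = [D]^2 / ([M]).
Equating to 1.04 mol/L: the physical root is X = 0.228.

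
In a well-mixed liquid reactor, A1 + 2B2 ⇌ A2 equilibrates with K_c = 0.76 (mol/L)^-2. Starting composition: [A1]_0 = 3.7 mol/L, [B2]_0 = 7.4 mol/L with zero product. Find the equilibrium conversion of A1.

X = 0.739

Let X = conversion of A1; extent ξ = 3.7·X mol/L.
Concentrations: [A1] = 3.7 − 3.7X; [B2] = 7.4 − 7.4X; [A2] = 3.7X.
K_c = [A2] / ([A1] [B2]^2).
Equating to 0.76 (mol/L)^-2: the physical root is X = 0.739.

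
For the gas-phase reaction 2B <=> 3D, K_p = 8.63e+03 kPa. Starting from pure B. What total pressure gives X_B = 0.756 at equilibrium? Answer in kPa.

P = 486 kPa

Basis: 1 mol B initially; let X = conversion of B. Extent ξ = 0.5X.
Species balance: n_B = 1 − X; n_D = 1.5X.
Total moles n_T = 1 + 0.5X.
K_p = p_D^3 / (p_B^2) with p_i = (n_i/n_T)·P.
At X = 0.756: the mole-fraction product g(X) = Π y_i^ν_i = 17.78. Since K_p = g(X)·P^{1}, P = (K_p/g)^(1/1) = (8.63e+03/17.78)^(1/1) = 486 kPa.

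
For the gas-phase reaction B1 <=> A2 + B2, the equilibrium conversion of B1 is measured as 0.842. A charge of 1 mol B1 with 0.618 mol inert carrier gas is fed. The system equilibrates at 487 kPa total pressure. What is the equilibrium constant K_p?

K_p = 888 kPa

Take 1 mol B1 as basis and let X be its fractional conversion, so ξ = X.
Moles: n_B1 = 1 − X; n_A2 = X; n_B2 = X; n_I = 0.618 (inert).
Total moles n_T = 1.62 + X.
At X = 0.842: n_B1 = 0.158, n_A2 = 0.842, n_B2 = 0.842, n_T = 2.46.
p_i = (n_i/n_T)·P. K_p = p_A2 p_B2 / (p_B1) = 888 kPa.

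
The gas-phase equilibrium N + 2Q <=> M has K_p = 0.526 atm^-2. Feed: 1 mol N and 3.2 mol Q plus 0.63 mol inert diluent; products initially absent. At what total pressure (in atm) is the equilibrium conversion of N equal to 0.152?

Let X = conversion of N (basis 1 mol N); extent of reaction ξ = X.
Mole table: n_N = 1 − X; n_Q = 3.2 − 2X; n_M = X; n_I = 0.63 (inert).
Total moles n_T = 4.83 − 2X.
K_p = p_M / (p_N p_Q^2) with p_i = (n_i/n_T)·P.
At X = 0.152: the mole-fraction product g(X) = Π y_i^ν_i = 0.4378. Since K_p = g(X)·P^{-2}, P = (g/K_p)^(1/2) = (0.4378/0.526)^(1/2) = 0.912 atm.

P = 0.912 atm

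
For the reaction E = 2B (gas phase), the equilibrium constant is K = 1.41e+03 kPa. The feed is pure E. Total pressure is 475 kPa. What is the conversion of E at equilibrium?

X = 0.653

Let X = conversion of E (basis 1 mol E); extent of reaction ξ = X.
Species balance: n_E = 1 − X; n_B = 2X.
Summing: n_T = 1 + X.
With p_i = (n_i/n_T)P, K = p_B^2 / (p_E).
This yields a degree-2 equation in X; solving on (0,1), X = 0.653.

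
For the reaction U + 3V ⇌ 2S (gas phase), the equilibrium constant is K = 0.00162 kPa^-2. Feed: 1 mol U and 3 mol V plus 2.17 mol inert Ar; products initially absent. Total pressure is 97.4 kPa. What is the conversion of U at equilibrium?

Basis: 1 mol U initially; let X = conversion of U. Extent ξ = X.
Mole table: n_U = 1 − X; n_V = 3 − 3X; n_S = 2X; n_I = 2.17 (inert).
Summing: n_T = 6.17 − 2X.
y_i = n_i/n_T, p_i = y_i·P. K = p_S^2 / (p_U p_V^3).
Equating to 0.00162 kPa^-2 and solving on 0 < X < 1: X = 0.497.

X = 0.497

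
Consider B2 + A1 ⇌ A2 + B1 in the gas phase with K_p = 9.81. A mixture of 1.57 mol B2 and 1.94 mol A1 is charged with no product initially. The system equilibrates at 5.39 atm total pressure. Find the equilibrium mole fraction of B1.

y_B1 = 0.370

Basis: 1.57 mol B2 initially; let X = conversion of B2. Extent ξ = 1.57X.
Species balance: n_B2 = 1.57 − 1.57X; n_A1 = 1.94 − 1.57X; n_A2 = 1.57X; n_B1 = 1.57X.
n_T stays at 3.51 (no change in mole number).
y_i = n_i/n_T, p_i = y_i·P. K_p = p_A2 p_B1 / (p_B2 p_A1).
Equating to 9.81 and solving on 0 < X < 1: X = 0.828.
Then n_B1 = 1.3, n_T = 3.51, so y_B1 = 0.370.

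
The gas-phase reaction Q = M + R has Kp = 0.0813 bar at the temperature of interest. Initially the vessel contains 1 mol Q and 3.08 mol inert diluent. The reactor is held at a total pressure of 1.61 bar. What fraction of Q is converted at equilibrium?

X = 0.375

Take 1 mol Q as basis and let X be its fractional conversion, so ξ = X.
Moles: n_Q = 1 − X; n_M = X; n_R = X; n_I = 3.08 (inert).
n_T = Σnᵢ = 4.08 + X.
y_i = n_i/n_T, p_i = y_i·P. Kp = p_M p_R / (p_Q).
Setting this equal to 0.0813 bar and taking the physical root (0 < X < 1) gives X = 0.375.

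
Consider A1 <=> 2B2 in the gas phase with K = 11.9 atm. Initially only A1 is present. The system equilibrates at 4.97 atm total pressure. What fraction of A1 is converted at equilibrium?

Basis: 1 mol A1 initially; let X = conversion of A1. Extent ξ = X.
Mole table: n_A1 = 1 − X; n_B2 = 2X.
Summing: n_T = 1 + X.
Mole fractions y_i = n_i/n_T; K = p_B2^2 / (p_A1) with p_i = y_i·P.
Substituting and setting equal to 11.9 atm gives a polynomial in X; the root in (0,1) is X = 0.612.

X = 0.612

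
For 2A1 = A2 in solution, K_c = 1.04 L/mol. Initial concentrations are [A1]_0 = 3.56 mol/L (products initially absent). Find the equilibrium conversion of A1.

X = 0.694

Let X = conversion of A1; extent ξ = 3.56X/2 mol/L.
Concentrations: [A1] = 3.56 − 3.56X; [A2] = 1.78X.
K_c = [A2] / ([A1]^2).
This equals 1.04 at X = 0.694 (the root in 0 < X < 1).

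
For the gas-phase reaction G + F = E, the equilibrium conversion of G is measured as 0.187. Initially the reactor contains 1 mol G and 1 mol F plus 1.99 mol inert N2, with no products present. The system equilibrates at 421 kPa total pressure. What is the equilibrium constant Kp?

Take 1 mol G as basis and let X be its fractional conversion, so ξ = X.
Moles: n_G = 1 − X; n_F = 1 − X; n_E = X; n_I = 1.99 (inert).
Summing: n_T = 3.99 − X.
At X = 0.187: n_G = 0.813, n_F = 0.813, n_E = 0.187, n_T = 3.8.
p_i = (n_i/n_T)·P. Kp = p_E / (p_G p_F) = 0.00256 kPa^-1.

Kp = 0.00256 kPa^-1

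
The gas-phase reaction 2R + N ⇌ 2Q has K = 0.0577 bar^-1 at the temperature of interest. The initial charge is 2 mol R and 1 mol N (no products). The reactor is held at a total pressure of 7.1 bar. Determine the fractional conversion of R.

Take 2 mol R as basis and let X be its fractional conversion, so ξ = X.
Species balance: n_R = 2 − 2X; n_N = 1 − X; n_Q = 2X.
Total moles n_T = 3 − X.
Mole fractions y_i = n_i/n_T; K = p_Q^2 / (p_R^2 p_N) with p_i = y_i·P.
Substituting and setting equal to 0.0577 bar^-1 gives a polynomial in X; the root in (0,1) is X = 0.250.

X = 0.250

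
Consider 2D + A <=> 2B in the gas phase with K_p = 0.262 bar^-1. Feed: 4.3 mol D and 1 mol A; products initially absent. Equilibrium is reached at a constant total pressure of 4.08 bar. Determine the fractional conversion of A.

X = 0.528

Take 1 mol A as basis and let X be its fractional conversion, so ξ = X.
Species balance: n_D = 4.3 − 2X; n_A = 1 − X; n_B = 2X.
n_T = Σnᵢ = 5.3 − X.
y_i = n_i/n_T, p_i = y_i·P. K_p = p_B^2 / (p_D^2 p_A).
Setting this equal to 0.262 bar^-1 and taking the physical root (0 < X < 1) gives X = 0.528.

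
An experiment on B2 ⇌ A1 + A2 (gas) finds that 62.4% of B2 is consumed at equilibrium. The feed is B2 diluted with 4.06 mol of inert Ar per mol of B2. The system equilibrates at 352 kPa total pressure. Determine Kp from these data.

Kp = 64.1 kPa

Take 1 mol B2 as basis and let X be its fractional conversion, so ξ = X.
Mole table: n_B2 = 1 − X; n_A1 = X; n_A2 = X; n_I = 4.06 (inert).
Total moles n_T = 5.06 + X.
At X = 0.624: n_B2 = 0.376, n_A1 = 0.624, n_A2 = 0.624, n_T = 5.68.
p_i = (n_i/n_T)·P. Kp = p_A1 p_A2 / (p_B2) = 64.1 kPa.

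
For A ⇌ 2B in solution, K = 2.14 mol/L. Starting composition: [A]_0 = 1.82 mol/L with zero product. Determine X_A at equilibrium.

X = 0.415

Let X = conversion of A; extent ξ = 1.82·X mol/L.
Concentrations: [A] = 1.82 − 1.82X; [B] = 3.64X.
K = [B]^2 / ([A]).
Solving K = 2.14 for X ∈ (0,1): X = 0.415.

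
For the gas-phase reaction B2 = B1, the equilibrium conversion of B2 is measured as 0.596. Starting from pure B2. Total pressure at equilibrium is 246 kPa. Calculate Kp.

Kp = 1.48

Basis: 1 mol B2 initially; let X = conversion of B2. Extent ξ = X.
Species balance: n_B2 = 1 − X; n_B1 = X.
n_T stays at 1 (no change in mole number).
At X = 0.596: n_B2 = 0.404, n_B1 = 0.596, n_T = 1.
p_i = (n_i/n_T)·P. Kp = p_B1 / (p_B2) = 1.48.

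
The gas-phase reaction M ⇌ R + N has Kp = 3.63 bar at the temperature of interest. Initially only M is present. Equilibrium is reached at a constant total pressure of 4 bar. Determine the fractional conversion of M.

Let X = conversion of M (basis 1 mol M); extent of reaction ξ = X.
Mole table: n_M = 1 − X; n_R = X; n_N = X.
n_T = Σnᵢ = 1 + X.
Mole fractions y_i = n_i/n_T; Kp = p_R p_N / (p_M) with p_i = y_i·P.
This yields a degree-2 equation in X; solving on (0,1), X = 0.690.

X = 0.690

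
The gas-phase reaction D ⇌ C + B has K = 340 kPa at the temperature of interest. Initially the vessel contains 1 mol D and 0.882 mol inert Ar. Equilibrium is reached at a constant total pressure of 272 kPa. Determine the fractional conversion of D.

X = 0.806

Take 1 mol D as basis and let X be its fractional conversion, so ξ = X.
At extent ξ: n_D = 1 − X; n_C = X; n_B = X; n_I = 0.882 (inert).
Total moles n_T = 1.88 + X.
With p_i = (n_i/n_T)P, K = p_C p_B / (p_D).
Substituting and setting equal to 340 kPa gives a polynomial in X; the root in (0,1) is X = 0.806.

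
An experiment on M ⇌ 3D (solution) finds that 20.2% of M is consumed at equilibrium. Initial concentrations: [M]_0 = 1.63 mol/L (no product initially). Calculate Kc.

Kc = 0.741 (mol/L)^2

Let X = conversion of M.
Concentrations: [M] = 1.63 − 1.63X; [D] = 4.89X.
At X = 0.202: [M] = 1.3, [D] = 0.988.
Kc = [D]^3 / ([M]) = 0.741 (mol/L)^2.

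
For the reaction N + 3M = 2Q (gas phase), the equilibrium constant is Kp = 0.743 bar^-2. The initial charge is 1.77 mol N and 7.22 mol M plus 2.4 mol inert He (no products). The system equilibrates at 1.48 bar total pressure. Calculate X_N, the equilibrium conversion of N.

Let X = conversion of N (basis 1.77 mol N); extent of reaction ξ = 1.77X.
At extent ξ: n_N = 1.77 − 1.77X; n_M = 7.22 − 5.31X; n_Q = 3.54X; n_I = 2.4 (inert).
n_T = Σnᵢ = 11.4 − 3.54X.
With p_i = (n_i/n_T)P, Kp = p_Q^2 / (p_N p_M^3).
Setting this equal to 0.743 bar^-2 and taking the physical root (0 < X < 1) gives X = 0.415.

X = 0.415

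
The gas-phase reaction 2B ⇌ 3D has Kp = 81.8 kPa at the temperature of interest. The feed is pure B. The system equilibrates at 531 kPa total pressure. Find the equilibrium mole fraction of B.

y_B = 0.613

Basis: 1 mol B initially; let X = conversion of B. Extent ξ = 0.5X.
Mole table: n_B = 1 − X; n_D = 1.5X.
Total moles n_T = 1 + 0.5X.
With p_i = (n_i/n_T)P, Kp = p_D^3 / (p_B^2).
Setting this equal to 81.8 kPa and taking the physical root (0 < X < 1) gives X = 0.296.
Then n_B = 0.704, n_T = 1.15, so y_B = 0.613.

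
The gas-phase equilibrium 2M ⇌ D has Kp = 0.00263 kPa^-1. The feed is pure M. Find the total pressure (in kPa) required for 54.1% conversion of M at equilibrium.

P = 356 kPa

Let X = conversion of M (basis 1 mol M); extent of reaction ξ = 0.5X.
Species balance: n_M = 1 − X; n_D = 0.5X.
Total moles n_T = 1 − 0.5X.
Kp = p_D / (p_M^2) with p_i = (n_i/n_T)·P.
At X = 0.541: the mole-fraction product g(X) = Π y_i^ν_i = 0.9366. Since Kp = g(X)·P^{-1}, P = (g/Kp)^(1/1) = (0.9366/0.00263)^(1/1) = 356 kPa.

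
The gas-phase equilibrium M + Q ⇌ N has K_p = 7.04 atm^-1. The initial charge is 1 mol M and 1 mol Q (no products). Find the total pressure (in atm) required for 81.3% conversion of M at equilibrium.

P = 3.92 atm

Let X = conversion of M (basis 1 mol M); extent of reaction ξ = X.
Mole table: n_M = 1 − X; n_Q = 1 − X; n_N = X.
Total moles n_T = 2 − X.
K_p = p_N / (p_M p_Q) with p_i = (n_i/n_T)·P.
At X = 0.813: the mole-fraction product g(X) = Π y_i^ν_i = 27.6. Since K_p = g(X)·P^{-1}, P = (g/K_p)^(1/1) = (27.6/7.04)^(1/1) = 3.92 atm.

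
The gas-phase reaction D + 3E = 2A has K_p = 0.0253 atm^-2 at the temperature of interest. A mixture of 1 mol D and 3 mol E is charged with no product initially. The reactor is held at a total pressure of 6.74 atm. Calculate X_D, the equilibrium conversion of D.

Take 1 mol D as basis and let X be its fractional conversion, so ξ = X.
At extent ξ: n_D = 1 − X; n_E = 3 − 3X; n_A = 2X.
n_T = Σnᵢ = 4 − 2X.
Mole fractions y_i = n_i/n_T; K_p = p_A^2 / (p_D p_E^3) with p_i = y_i·P.
Substituting and setting equal to 0.0253 atm^-2 gives a polynomial in X; the root in (0,1) is X = 0.354.

X = 0.354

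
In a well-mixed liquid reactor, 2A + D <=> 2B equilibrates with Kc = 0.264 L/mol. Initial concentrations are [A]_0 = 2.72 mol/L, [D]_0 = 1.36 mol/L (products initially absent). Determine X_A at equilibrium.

X = 0.329

Let X = conversion of A; extent ξ = 2.72X/2 mol/L.
Concentrations: [A] = 2.72 − 2.72X; [D] = 1.36 − 1.36X; [B] = 2.72X.
Kc = [B]^2 / ([A]^2 [D]).
Equating to 0.264 L/mol: the physical root is X = 0.329.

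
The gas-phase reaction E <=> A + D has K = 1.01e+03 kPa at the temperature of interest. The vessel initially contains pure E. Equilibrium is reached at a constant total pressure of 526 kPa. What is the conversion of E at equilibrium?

Take 1 mol E as basis and let X be its fractional conversion, so ξ = X.
Mole table: n_E = 1 − X; n_A = X; n_D = X.
Summing: n_T = 1 + X.
y_i = n_i/n_T, p_i = y_i·P. K = p_A p_D / (p_E).
Substituting and setting equal to 1.01e+03 kPa gives a polynomial in X; the root in (0,1) is X = 0.811.

X = 0.811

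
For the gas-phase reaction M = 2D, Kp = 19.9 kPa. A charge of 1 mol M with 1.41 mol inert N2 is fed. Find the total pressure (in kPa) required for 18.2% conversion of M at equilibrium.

P = 318 kPa

Let X = conversion of M (basis 1 mol M); extent of reaction ξ = X.
At extent ξ: n_M = 1 − X; n_D = 2X; n_I = 1.41 (inert).
n_T = Σnᵢ = 2.41 + X.
Kp = p_D^2 / (p_M) with p_i = (n_i/n_T)·P.
At X = 0.182: the mole-fraction product g(X) = Π y_i^ν_i = 0.06249. Since Kp = g(X)·P^{1}, P = (Kp/g)^(1/1) = (19.9/0.06249)^(1/1) = 318 kPa.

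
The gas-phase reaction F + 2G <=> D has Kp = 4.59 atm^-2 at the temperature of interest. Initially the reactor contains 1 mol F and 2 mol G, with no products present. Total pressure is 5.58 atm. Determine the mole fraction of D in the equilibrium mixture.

Take 1 mol F as basis and let X be its fractional conversion, so ξ = X.
At extent ξ: n_F = 1 − X; n_G = 2 − 2X; n_D = X.
Total moles n_T = 3 − 2X.
y_i = n_i/n_T, p_i = y_i·P. Kp = p_D / (p_F p_G^2).
Equating to 4.59 atm^-2 and solving on 0 < X < 1: X = 0.865.
Then n_D = 0.865, n_T = 1.27, so y_D = 0.682.

y_D = 0.682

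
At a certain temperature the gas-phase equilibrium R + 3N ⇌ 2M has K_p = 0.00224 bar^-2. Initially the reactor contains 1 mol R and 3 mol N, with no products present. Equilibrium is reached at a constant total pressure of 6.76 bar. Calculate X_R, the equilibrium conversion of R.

X = 0.160

Basis: 1 mol R initially; let X = conversion of R. Extent ξ = X.
Species balance: n_R = 1 − X; n_N = 3 − 3X; n_M = 2X.
Summing: n_T = 4 − 2X.
y_i = n_i/n_T, p_i = y_i·P. K_p = p_M^2 / (p_R p_N^3).
This yields a degree-4 equation in X; solving on (0,1), X = 0.160.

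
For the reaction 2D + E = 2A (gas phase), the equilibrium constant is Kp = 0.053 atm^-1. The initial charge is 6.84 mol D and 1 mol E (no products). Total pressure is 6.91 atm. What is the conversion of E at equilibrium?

Let X = conversion of E (basis 1 mol E); extent of reaction ξ = X.
At extent ξ: n_D = 6.84 − 2X; n_E = 1 − X; n_A = 2X.
Total moles n_T = 7.84 − X.
Mole fractions y_i = n_i/n_T; Kp = p_A^2 / (p_D^2 p_E) with p_i = y_i·P.
Setting this equal to 0.053 atm^-1 and taking the physical root (0 < X < 1) gives X = 0.476.

X = 0.476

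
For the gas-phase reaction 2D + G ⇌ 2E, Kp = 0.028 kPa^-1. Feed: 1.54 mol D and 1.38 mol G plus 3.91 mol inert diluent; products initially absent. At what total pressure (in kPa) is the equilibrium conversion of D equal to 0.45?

P = 150 kPa

Let X = conversion of D (basis 1.54 mol D); extent of reaction ξ = 0.77X.
Mole table: n_D = 1.54 − 1.54X; n_G = 1.38 − 0.77X; n_E = 1.54X; n_I = 3.91 (inert).
n_T = Σnᵢ = 6.83 − 0.77X.
Kp = p_E^2 / (p_D^2 p_G) with p_i = (n_i/n_T)·P.
At X = 0.45: the mole-fraction product g(X) = Π y_i^ν_i = 4.2. Since Kp = g(X)·P^{-1}, P = (g/Kp)^(1/1) = (4.2/0.028)^(1/1) = 150 kPa.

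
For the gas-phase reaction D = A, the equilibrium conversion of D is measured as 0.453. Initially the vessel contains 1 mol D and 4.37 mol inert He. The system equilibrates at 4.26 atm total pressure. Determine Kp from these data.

Take 1 mol D as basis and let X be its fractional conversion, so ξ = X.
Species balance: n_D = 1 − X; n_A = X; n_I = 4.37 (inert).
n_T stays at 5.37 (no change in mole number).
At X = 0.453: n_D = 0.547, n_A = 0.453, n_T = 5.37.
p_i = (n_i/n_T)·P. Kp = p_A / (p_D) = 0.828.

Kp = 0.828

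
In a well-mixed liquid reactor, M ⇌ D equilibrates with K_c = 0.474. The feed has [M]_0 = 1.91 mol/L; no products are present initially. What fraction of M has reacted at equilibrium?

Let X = conversion of M; extent ξ = 1.91·X mol/L.
Concentrations: [M] = 1.91 − 1.91X; [D] = 1.91X.
K_c = [D] / ([M]).
Setting equal to 0.474 and solving for X on (0,1) gives X = 0.322.

X = 0.322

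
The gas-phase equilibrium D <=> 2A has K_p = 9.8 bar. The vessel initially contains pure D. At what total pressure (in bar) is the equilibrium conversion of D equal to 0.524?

Basis: 1 mol D initially; let X = conversion of D. Extent ξ = X.
Species balance: n_D = 1 − X; n_A = 2X.
Summing: n_T = 1 + X.
K_p = p_A^2 / (p_D) with p_i = (n_i/n_T)·P.
At X = 0.524: the mole-fraction product g(X) = Π y_i^ν_i = 1.514. Since K_p = g(X)·P^{1}, P = (K_p/g)^(1/1) = (9.8/1.514)^(1/1) = 6.47 bar.

P = 6.47 bar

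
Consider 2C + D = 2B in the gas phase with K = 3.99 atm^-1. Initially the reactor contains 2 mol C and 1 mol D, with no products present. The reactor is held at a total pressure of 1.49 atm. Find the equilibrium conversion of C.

Take 2 mol C as basis and let X be its fractional conversion, so ξ = X.
Moles: n_C = 2 − 2X; n_D = 1 − X; n_B = 2X.
Summing: n_T = 3 − X.
With p_i = (n_i/n_T)P, K = p_B^2 / (p_C^2 p_D).
Substituting and setting equal to 3.99 atm^-1 gives a polynomial in X; the root in (0,1) is X = 0.518.

X = 0.518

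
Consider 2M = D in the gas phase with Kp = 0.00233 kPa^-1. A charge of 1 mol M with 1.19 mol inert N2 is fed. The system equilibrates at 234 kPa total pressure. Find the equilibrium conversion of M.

X = 0.277

Basis: 1 mol M initially; let X = conversion of M. Extent ξ = 0.5X.
At extent ξ: n_M = 1 − X; n_D = 0.5X; n_I = 1.19 (inert).
n_T = Σnᵢ = 2.19 − 0.5X.
y_i = n_i/n_T, p_i = y_i·P. Kp = p_D / (p_M^2).
This yields a degree-2 equation in X; solving on (0,1), X = 0.277.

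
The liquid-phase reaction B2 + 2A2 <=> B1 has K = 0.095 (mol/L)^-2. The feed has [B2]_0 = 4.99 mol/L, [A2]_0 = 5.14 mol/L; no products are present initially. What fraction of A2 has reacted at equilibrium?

Let X = conversion of A2; extent ξ = 5.14X/2 mol/L.
Concentrations: [B2] = 4.99 − 2.57X; [A2] = 5.14 − 5.14X; [B1] = 2.57X.
K = [B1] / ([B2] [A2]^2).
Setting equal to 0.095 and solving for X on (0,1) gives X = 0.585.

X = 0.585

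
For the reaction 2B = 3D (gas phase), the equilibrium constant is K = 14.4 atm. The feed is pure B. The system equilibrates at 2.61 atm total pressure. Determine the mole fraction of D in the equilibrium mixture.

Basis: 1 mol B initially; let X = conversion of B. Extent ξ = 0.5X.
Moles: n_B = 1 − X; n_D = 1.5X.
n_T = Σnᵢ = 1 + 0.5X.
y_i = n_i/n_T, p_i = y_i·P. K = p_D^3 / (p_B^2).
Equating to 14.4 atm and solving on 0 < X < 1: X = 0.647.
Then n_D = 0.97, n_T = 1.32, so y_D = 0.733.

y_D = 0.733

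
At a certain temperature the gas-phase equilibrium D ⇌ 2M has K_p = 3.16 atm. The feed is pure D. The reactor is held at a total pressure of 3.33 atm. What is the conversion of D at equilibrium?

Basis: 1 mol D initially; let X = conversion of D. Extent ξ = X.
Mole table: n_D = 1 − X; n_M = 2X.
Total moles n_T = 1 + X.
With p_i = (n_i/n_T)P, K_p = p_M^2 / (p_D).
This yields a degree-2 equation in X; solving on (0,1), X = 0.438.

X = 0.438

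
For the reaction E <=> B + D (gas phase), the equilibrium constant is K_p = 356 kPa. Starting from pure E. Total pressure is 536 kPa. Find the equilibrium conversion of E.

Basis: 1 mol E initially; let X = conversion of E. Extent ξ = X.
At extent ξ: n_E = 1 − X; n_B = X; n_D = X.
n_T = Σnᵢ = 1 + X.
y_i = n_i/n_T, p_i = y_i·P. K_p = p_B p_D / (p_E).
Setting this equal to 356 kPa and taking the physical root (0 < X < 1) gives X = 0.632.

X = 0.632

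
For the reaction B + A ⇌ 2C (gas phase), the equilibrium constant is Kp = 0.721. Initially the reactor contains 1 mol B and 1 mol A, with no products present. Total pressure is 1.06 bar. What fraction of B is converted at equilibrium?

Take 1 mol B as basis and let X be its fractional conversion, so ξ = X.
At extent ξ: n_B = 1 − X; n_A = 1 − X; n_C = 2X.
n_T stays at 2 (no change in mole number).
y_i = n_i/n_T, p_i = y_i·P. Kp = p_C^2 / (p_B p_A).
This yields a degree-2 equation in X; solving on (0,1), X = 0.298.

X = 0.298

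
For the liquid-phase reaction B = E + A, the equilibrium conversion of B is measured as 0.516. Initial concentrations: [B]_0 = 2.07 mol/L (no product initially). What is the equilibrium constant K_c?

K_c = 1.14 mol/L

Let X = conversion of B.
Concentrations: [B] = 2.07 − 2.07X; [E] = 2.07X; [A] = 2.07X.
At X = 0.516: [B] = 1, [E] = 1.07, [A] = 1.07.
K_c = [E] [A] / ([B]) = 1.14 mol/L.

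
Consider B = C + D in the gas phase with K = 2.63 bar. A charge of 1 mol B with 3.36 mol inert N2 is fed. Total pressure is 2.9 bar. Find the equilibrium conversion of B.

X = 0.848

Let X = conversion of B (basis 1 mol B); extent of reaction ξ = X.
Moles: n_B = 1 − X; n_C = X; n_D = X; n_I = 3.36 (inert).
Summing: n_T = 4.36 + X.
Mole fractions y_i = n_i/n_T; K = p_C p_D / (p_B) with p_i = y_i·P.
Substituting and setting equal to 2.63 bar gives a polynomial in X; the root in (0,1) is X = 0.848.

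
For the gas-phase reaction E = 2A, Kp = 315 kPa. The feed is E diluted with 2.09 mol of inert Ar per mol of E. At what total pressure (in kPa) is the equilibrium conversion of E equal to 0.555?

P = 415 kPa

Let X = conversion of E (basis 1 mol E); extent of reaction ξ = X.
Species balance: n_E = 1 − X; n_A = 2X; n_I = 2.09 (inert).
n_T = Σnᵢ = 3.09 + X.
Kp = p_A^2 / (p_E) with p_i = (n_i/n_T)·P.
At X = 0.555: the mole-fraction product g(X) = Π y_i^ν_i = 0.7596. Since Kp = g(X)·P^{1}, P = (Kp/g)^(1/1) = (315/0.7596)^(1/1) = 415 kPa.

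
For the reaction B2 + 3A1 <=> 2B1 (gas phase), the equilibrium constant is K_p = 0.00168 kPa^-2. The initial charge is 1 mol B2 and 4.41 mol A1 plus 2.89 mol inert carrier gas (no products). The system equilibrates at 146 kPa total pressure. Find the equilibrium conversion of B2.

Let X = conversion of B2 (basis 1 mol B2); extent of reaction ξ = X.
Species balance: n_B2 = 1 − X; n_A1 = 4.41 − 3X; n_B1 = 2X; n_I = 2.89 (inert).
Summing: n_T = 8.3 − 2X.
Mole fractions y_i = n_i/n_T; K_p = p_B1^2 / (p_B2 p_A1^3) with p_i = y_i·P.
Equating to 0.00168 kPa^-2 and solving on 0 < X < 1: X = 0.736.

X = 0.736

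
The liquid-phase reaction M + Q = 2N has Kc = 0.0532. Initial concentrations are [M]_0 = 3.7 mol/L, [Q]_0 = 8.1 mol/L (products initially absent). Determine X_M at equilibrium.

Let X = conversion of M; extent ξ = 3.7·X mol/L.
Concentrations: [M] = 3.7 − 3.7X; [Q] = 8.1 − 3.7X; [N] = 7.4X.
Kc = [N]^2 / ([M] [Q]).
Equating to 0.0532: the physical root is X = 0.152.

X = 0.152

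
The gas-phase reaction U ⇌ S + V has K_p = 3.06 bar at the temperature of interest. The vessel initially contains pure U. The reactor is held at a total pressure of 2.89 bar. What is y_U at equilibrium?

Basis: 1 mol U initially; let X = conversion of U. Extent ξ = X.
Moles: n_U = 1 − X; n_S = X; n_V = X.
Total moles n_T = 1 + X.
y_i = n_i/n_T, p_i = y_i·P. K_p = p_S p_V / (p_U).
Setting this equal to 3.06 bar and taking the physical root (0 < X < 1) gives X = 0.717.
Then n_U = 0.283, n_T = 1.72, so y_U = 0.165.

y_U = 0.165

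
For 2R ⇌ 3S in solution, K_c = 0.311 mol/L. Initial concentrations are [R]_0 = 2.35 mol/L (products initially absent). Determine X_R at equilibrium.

Let X = conversion of R; extent ξ = 2.35X/2 mol/L.
Concentrations: [R] = 2.35 − 2.35X; [S] = 3.53X.
K_c = [S]^3 / ([R]^2).
Setting equal to 0.311 and solving for X on (0,1) gives X = 0.274.

X = 0.274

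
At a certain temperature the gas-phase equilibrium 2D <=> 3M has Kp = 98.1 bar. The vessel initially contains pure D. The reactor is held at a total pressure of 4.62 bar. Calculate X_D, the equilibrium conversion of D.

Let X = conversion of D (basis 1 mol D); extent of reaction ξ = 0.5X.
Mole table: n_D = 1 − X; n_M = 1.5X.
Summing: n_T = 1 + 0.5X.
With p_i = (n_i/n_T)P, Kp = p_M^3 / (p_D^2).
Setting this equal to 98.1 bar and taking the physical root (0 < X < 1) gives X = 0.771.

X = 0.771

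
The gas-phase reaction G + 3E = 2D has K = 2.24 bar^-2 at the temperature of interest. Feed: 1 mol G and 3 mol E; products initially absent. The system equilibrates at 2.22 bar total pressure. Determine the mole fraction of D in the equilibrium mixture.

Let X = conversion of G (basis 1 mol G); extent of reaction ξ = X.
Species balance: n_G = 1 − X; n_E = 3 − 3X; n_D = 2X.
Summing: n_T = 4 − 2X.
Mole fractions y_i = n_i/n_T; K = p_D^2 / (p_G p_E^3) with p_i = y_i·P.
This yields a degree-4 equation in X; solving on (0,1), X = 0.566.
Then n_D = 1.13, n_T = 2.87, so y_D = 0.395.

y_D = 0.395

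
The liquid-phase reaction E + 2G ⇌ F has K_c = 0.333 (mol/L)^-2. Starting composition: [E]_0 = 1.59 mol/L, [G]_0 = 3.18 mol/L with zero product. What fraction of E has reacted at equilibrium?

Let X = conversion of E; extent ξ = 1.59·X mol/L.
Concentrations: [E] = 1.59 − 1.59X; [G] = 3.18 − 3.18X; [F] = 1.59X.
K_c = [F] / ([E] [G]^2).
Solving K_c = 0.333 for X ∈ (0,1): X = 0.478.

X = 0.478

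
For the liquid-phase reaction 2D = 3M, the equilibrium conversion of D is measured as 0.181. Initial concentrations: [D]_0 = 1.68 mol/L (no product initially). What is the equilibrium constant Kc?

Let X = conversion of D.
Concentrations: [D] = 1.68 − 1.68X; [M] = 2.52X.
At X = 0.181: [D] = 1.38, [M] = 0.456.
Kc = [M]^3 / ([D]^2) = 0.0501 mol/L.

Kc = 0.0501 mol/L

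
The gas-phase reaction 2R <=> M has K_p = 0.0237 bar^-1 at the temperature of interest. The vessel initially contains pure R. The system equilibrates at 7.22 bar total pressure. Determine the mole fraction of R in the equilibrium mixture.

y_R = 0.870

Take 1 mol R as basis and let X be its fractional conversion, so ξ = 0.5X.
Mole table: n_R = 1 − X; n_M = 0.5X.
n_T = Σnᵢ = 1 − 0.5X.
Mole fractions y_i = n_i/n_T; K_p = p_M / (p_R^2) with p_i = y_i·P.
This yields a degree-2 equation in X; solving on (0,1), X = 0.230.
Then n_R = 0.77, n_T = 0.885, so y_R = 0.870.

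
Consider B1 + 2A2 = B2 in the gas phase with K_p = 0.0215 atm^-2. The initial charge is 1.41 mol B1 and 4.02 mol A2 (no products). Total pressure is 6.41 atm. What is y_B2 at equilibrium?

y_B2 = 0.091

Take 1.41 mol B1 as basis and let X be its fractional conversion, so ξ = 1.41X.
Moles: n_B1 = 1.41 − 1.41X; n_A2 = 4.02 − 2.82X; n_B2 = 1.41X.
n_T = Σnᵢ = 5.43 − 2.82X.
With p_i = (n_i/n_T)P, K_p = p_B2 / (p_B1 p_A2^2).
This yields a degree-3 equation in X; solving on (0,1), X = 0.298.
Then n_B2 = 0.42, n_T = 4.59, so y_B2 = 0.091.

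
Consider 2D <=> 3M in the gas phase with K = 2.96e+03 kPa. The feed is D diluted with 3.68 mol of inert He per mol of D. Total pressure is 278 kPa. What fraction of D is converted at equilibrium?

X = 0.816

Take 1 mol D as basis and let X be its fractional conversion, so ξ = 0.5X.
At extent ξ: n_D = 1 − X; n_M = 1.5X; n_I = 3.68 (inert).
Total moles n_T = 4.68 + 0.5X.
With p_i = (n_i/n_T)P, K = p_M^3 / (p_D^2).
This yields a degree-3 equation in X; solving on (0,1), X = 0.816.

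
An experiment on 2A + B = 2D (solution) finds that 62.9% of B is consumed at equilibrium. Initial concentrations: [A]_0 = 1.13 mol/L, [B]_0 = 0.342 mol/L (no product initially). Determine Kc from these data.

Let X = conversion of B.
Concentrations: [A] = 1.13 − 0.684X; [B] = 0.342 − 0.342X; [D] = 0.684X.
At X = 0.629: [A] = 0.7, [B] = 0.127, [D] = 0.43.
Kc = [D]^2 / ([A]^2 [B]) = 2.98 L/mol.

Kc = 2.98 L/mol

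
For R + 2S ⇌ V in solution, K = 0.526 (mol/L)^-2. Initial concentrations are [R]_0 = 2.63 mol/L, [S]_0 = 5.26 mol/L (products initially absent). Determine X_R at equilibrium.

Let X = conversion of R; extent ξ = 2.63·X mol/L.
Concentrations: [R] = 2.63 − 2.63X; [S] = 5.26 − 5.26X; [V] = 2.63X.
K = [V] / ([R] [S]^2).
This equals 0.526 at X = 0.646 (the root in 0 < X < 1).

X = 0.646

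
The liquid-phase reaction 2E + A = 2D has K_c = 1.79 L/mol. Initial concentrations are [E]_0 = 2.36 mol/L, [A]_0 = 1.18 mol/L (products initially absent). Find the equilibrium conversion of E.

X = 0.505

Let X = conversion of E; extent ξ = 2.36X/2 mol/L.
Concentrations: [E] = 2.36 − 2.36X; [A] = 1.18 − 1.18X; [D] = 2.36X.
K_c = [D]^2 / ([E]^2 [A]).
Setting equal to 1.79 and solving for X on (0,1) gives X = 0.505.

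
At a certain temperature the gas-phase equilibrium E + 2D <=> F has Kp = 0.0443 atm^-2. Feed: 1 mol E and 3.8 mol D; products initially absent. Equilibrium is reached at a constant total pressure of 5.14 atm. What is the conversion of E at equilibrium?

Basis: 1 mol E initially; let X = conversion of E. Extent ξ = X.
At extent ξ: n_E = 1 − X; n_D = 3.8 − 2X; n_F = X.
Total moles n_T = 4.8 − 2X.
Mole fractions y_i = n_i/n_T; Kp = p_F / (p_E p_D^2) with p_i = y_i·P.
Equating to 0.0443 atm^-2 and solving on 0 < X < 1: X = 0.397.

X = 0.397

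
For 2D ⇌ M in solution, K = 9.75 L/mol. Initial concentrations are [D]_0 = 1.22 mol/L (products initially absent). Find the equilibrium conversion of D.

X = 0.815

Let X = conversion of D; extent ξ = 1.22X/2 mol/L.
Concentrations: [D] = 1.22 − 1.22X; [M] = 0.61X.
K = [M] / ([D]^2).
Equating to 9.75 L/mol: the physical root is X = 0.815.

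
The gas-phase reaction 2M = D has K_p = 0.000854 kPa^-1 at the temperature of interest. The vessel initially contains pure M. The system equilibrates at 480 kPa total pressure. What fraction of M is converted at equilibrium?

Let X = conversion of M (basis 1 mol M); extent of reaction ξ = 0.5X.
Moles: n_M = 1 − X; n_D = 0.5X.
Summing: n_T = 1 − 0.5X.
With p_i = (n_i/n_T)P, K_p = p_D / (p_M^2).
This yields a degree-2 equation in X; solving on (0,1), X = 0.385.

X = 0.385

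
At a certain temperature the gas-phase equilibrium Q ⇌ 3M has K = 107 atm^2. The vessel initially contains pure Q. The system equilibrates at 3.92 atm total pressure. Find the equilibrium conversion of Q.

X = 0.743

Take 1 mol Q as basis and let X be its fractional conversion, so ξ = X.
Moles: n_Q = 1 − X; n_M = 3X.
n_T = Σnᵢ = 1 + 2X.
Mole fractions y_i = n_i/n_T; K = p_M^3 / (p_Q) with p_i = y_i·P.
Setting this equal to 107 atm^2 and taking the physical root (0 < X < 1) gives X = 0.743.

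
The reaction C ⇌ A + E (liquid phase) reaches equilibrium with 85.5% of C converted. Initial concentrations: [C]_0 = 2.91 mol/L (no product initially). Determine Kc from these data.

Kc = 14.7 mol/L

Let X = conversion of C.
Concentrations: [C] = 2.91 − 2.91X; [A] = 2.91X; [E] = 2.91X.
At X = 0.855: [C] = 0.422, [A] = 2.49, [E] = 2.49.
Kc = [A] [E] / ([C]) = 14.7 mol/L.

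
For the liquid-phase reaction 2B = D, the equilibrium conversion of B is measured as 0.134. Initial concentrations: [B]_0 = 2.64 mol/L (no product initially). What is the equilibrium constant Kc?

Let X = conversion of B.
Concentrations: [B] = 2.64 − 2.64X; [D] = 1.32X.
At X = 0.134: [B] = 2.29, [D] = 0.177.
Kc = [D] / ([B]^2) = 0.0338 L/mol.

Kc = 0.0338 L/mol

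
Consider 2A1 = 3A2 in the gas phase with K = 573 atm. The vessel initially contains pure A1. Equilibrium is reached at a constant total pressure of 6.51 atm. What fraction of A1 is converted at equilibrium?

Basis: 1 mol A1 initially; let X = conversion of A1. Extent ξ = 0.5X.
Moles: n_A1 = 1 − X; n_A2 = 1.5X.
Total moles n_T = 1 + 0.5X.
With p_i = (n_i/n_T)P, K = p_A2^3 / (p_A1^2).
Setting this equal to 573 atm and taking the physical root (0 < X < 1) gives X = 0.868.

X = 0.868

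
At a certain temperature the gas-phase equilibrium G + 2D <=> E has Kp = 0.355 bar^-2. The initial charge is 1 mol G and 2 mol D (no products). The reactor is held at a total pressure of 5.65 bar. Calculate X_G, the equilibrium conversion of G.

X = 0.654

Basis: 1 mol G initially; let X = conversion of G. Extent ξ = X.
Moles: n_G = 1 − X; n_D = 2 − 2X; n_E = X.
n_T = Σnᵢ = 3 − 2X.
Mole fractions y_i = n_i/n_T; Kp = p_E / (p_G p_D^2) with p_i = y_i·P.
This yields a degree-3 equation in X; solving on (0,1), X = 0.654.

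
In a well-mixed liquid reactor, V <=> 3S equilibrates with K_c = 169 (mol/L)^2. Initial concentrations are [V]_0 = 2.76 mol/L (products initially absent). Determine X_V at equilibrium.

X = 0.656

Let X = conversion of V; extent ξ = 2.76·X mol/L.
Concentrations: [V] = 2.76 − 2.76X; [S] = 8.28X.
K_c = [S]^3 / ([V]).
This equals 169 at X = 0.656 (the root in 0 < X < 1).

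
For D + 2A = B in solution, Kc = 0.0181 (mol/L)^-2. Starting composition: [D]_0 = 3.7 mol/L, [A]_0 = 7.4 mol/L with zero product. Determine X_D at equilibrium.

Let X = conversion of D; extent ξ = 3.7·X mol/L.
Concentrations: [D] = 3.7 − 3.7X; [A] = 7.4 − 7.4X; [B] = 3.7X.
Kc = [B] / ([D] [A]^2).
Equating to 0.0181 (mol/L)^-2: the physical root is X = 0.316.

X = 0.316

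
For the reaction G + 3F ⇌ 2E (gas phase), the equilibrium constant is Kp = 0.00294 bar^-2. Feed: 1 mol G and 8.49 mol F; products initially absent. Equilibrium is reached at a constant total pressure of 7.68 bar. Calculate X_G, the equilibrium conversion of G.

X = 0.376

Let X = conversion of G (basis 1 mol G); extent of reaction ξ = X.
At extent ξ: n_G = 1 − X; n_F = 8.49 − 3X; n_E = 2X.
Summing: n_T = 9.49 − 2X.
Mole fractions y_i = n_i/n_T; Kp = p_E^2 / (p_G p_F^3) with p_i = y_i·P.
Setting this equal to 0.00294 bar^-2 and taking the physical root (0 < X < 1) gives X = 0.376.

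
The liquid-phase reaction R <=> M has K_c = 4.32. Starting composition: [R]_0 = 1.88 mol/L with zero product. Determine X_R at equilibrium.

X = 0.812

Let X = conversion of R; extent ξ = 1.88·X mol/L.
Concentrations: [R] = 1.88 − 1.88X; [M] = 1.88X.
K_c = [M] / ([R]).
This equals 4.32 at X = 0.812 (the root in 0 < X < 1).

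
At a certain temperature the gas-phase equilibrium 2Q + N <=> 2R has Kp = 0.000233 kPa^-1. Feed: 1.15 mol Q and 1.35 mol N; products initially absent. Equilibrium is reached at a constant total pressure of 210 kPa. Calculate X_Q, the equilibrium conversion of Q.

X = 0.138

Let X = conversion of Q (basis 1.15 mol Q); extent of reaction ξ = 0.575X.
Mole table: n_Q = 1.15 − 1.15X; n_N = 1.35 − 0.575X; n_R = 1.15X.
n_T = Σnᵢ = 2.5 − 0.575X.
With p_i = (n_i/n_T)P, Kp = p_R^2 / (p_Q^2 p_N).
This yields a degree-3 equation in X; solving on (0,1), X = 0.138.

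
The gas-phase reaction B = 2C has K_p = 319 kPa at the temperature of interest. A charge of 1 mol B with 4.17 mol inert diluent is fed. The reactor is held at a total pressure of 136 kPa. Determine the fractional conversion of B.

Take 1 mol B as basis and let X be its fractional conversion, so ξ = X.
Species balance: n_B = 1 − X; n_C = 2X; n_I = 4.17 (inert).
Summing: n_T = 5.17 + X.
With p_i = (n_i/n_T)P, K_p = p_C^2 / (p_B).
Setting this equal to 319 kPa and taking the physical root (0 < X < 1) gives X = 0.812.

X = 0.812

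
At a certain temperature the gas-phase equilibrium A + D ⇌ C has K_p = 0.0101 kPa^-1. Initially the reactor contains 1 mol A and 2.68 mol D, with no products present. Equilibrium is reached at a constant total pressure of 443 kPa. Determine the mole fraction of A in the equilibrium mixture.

y_A = 0.086

Let X = conversion of A (basis 1 mol A); extent of reaction ξ = X.
Moles: n_A = 1 − X; n_D = 2.68 − X; n_C = X.
n_T = Σnᵢ = 3.68 − X.
With p_i = (n_i/n_T)P, K_p = p_C / (p_A p_D).
Substituting and setting equal to 0.0101 kPa^-1 gives a polynomial in X; the root in (0,1) is X = 0.747.
Then n_A = 0.253, n_T = 2.93, so y_A = 0.086.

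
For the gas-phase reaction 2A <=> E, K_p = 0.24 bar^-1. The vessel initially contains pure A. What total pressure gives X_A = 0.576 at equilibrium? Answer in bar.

Let X = conversion of A (basis 1 mol A); extent of reaction ξ = 0.5X.
Mole table: n_A = 1 − X; n_E = 0.5X.
n_T = Σnᵢ = 1 − 0.5X.
K_p = p_E / (p_A^2) with p_i = (n_i/n_T)·P.
At X = 0.576: the mole-fraction product g(X) = Π y_i^ν_i = 1.141. Since K_p = g(X)·P^{-1}, P = (g/K_p)^(1/1) = (1.141/0.24)^(1/1) = 4.75 bar.

P = 4.75 bar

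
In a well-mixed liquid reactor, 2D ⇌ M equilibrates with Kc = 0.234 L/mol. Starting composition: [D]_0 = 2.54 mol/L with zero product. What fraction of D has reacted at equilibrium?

X = 0.412

Let X = conversion of D; extent ξ = 2.54X/2 mol/L.
Concentrations: [D] = 2.54 − 2.54X; [M] = 1.27X.
Kc = [M] / ([D]^2).
This equals 0.234 at X = 0.412 (the root in 0 < X < 1).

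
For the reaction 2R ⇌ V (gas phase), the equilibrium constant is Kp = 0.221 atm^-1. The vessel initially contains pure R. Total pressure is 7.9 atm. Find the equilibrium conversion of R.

X = 0.646

Let X = conversion of R (basis 1 mol R); extent of reaction ξ = 0.5X.
At extent ξ: n_R = 1 − X; n_V = 0.5X.
n_T = Σnᵢ = 1 − 0.5X.
Mole fractions y_i = n_i/n_T; Kp = p_V / (p_R^2) with p_i = y_i·P.
Setting this equal to 0.221 atm^-1 and taking the physical root (0 < X < 1) gives X = 0.646.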